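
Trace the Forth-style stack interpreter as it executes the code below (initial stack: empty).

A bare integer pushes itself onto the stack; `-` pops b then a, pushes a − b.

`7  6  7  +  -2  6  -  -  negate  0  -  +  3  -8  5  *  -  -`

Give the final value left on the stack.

7      → [7]
6      → [7, 6]
7      → [7, 6, 7]
+      → [7, 13]
-2     → [7, 13, -2]
6      → [7, 13, -2, 6]
-      → [7, 13, -8]
-      → [7, 21]
negate → [7, -21]
0      → [7, -21, 0]
-      → [7, -21]
+      → [-14]
3      → [-14, 3]
-8     → [-14, 3, -8]
5      → [-14, 3, -8, 5]
*      → [-14, 3, -40]
-      → [-14, 43]
-      → [-57]

-57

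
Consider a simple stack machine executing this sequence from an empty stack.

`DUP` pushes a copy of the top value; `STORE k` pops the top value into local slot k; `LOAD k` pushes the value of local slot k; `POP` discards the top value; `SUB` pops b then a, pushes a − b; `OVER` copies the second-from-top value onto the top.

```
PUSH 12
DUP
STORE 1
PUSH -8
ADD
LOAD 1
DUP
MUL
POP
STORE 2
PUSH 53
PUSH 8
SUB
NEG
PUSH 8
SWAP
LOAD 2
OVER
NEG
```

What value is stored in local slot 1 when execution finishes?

PUSH 12 : 12
DUP     : 12 12
STORE 1 : 12
PUSH -8 : 12 -8
ADD     : 4
LOAD 1  : 4 12
DUP     : 4 12 12
MUL     : 4 144
POP     : 4
STORE 2 : (empty)
PUSH 53 : 53
PUSH 8  : 53 8
SUB     : 45
NEG     : -45
PUSH 8  : -45 8
SWAP    : 8 -45
LOAD 2  : 8 -45 4
OVER    : 8 -45 4 -45
NEG     : 8 -45 4 45

12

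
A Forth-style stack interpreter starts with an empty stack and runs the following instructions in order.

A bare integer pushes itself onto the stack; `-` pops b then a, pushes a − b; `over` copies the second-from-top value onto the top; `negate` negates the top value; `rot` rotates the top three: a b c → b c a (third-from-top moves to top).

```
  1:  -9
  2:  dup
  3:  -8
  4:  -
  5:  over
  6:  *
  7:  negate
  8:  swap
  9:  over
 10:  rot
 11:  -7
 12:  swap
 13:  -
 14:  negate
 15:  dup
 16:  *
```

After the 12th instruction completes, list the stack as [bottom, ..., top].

[-9, -9, -7, -9]

-9     → [-9]
dup    → [-9, -9]
-8     → [-9, -9, -8]
-      → [-9, -1]
over   → [-9, -1, -9]
*      → [-9, 9]
negate → [-9, -9]
swap   → [-9, -9]
over   → [-9, -9, -9]
rot    → [-9, -9, -9]
-7     → [-9, -9, -9, -7]
swap   → [-9, -9, -7, -9]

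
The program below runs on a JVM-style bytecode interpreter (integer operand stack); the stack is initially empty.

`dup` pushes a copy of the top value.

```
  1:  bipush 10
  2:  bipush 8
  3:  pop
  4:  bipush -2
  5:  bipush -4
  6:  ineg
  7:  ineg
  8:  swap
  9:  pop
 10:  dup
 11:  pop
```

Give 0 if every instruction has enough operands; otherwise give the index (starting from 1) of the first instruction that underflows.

bipush 10 : [10]
bipush 8  : [10, 8]
pop       : [10]
bipush -2 : [10, -2]
bipush -4 : [10, -2, -4]
ineg      : [10, -2, 4]
ineg      : [10, -2, -4]
swap      : [10, -4, -2]
pop       : [10, -4]
dup       : [10, -4, -4]
pop       : [10, -4]

0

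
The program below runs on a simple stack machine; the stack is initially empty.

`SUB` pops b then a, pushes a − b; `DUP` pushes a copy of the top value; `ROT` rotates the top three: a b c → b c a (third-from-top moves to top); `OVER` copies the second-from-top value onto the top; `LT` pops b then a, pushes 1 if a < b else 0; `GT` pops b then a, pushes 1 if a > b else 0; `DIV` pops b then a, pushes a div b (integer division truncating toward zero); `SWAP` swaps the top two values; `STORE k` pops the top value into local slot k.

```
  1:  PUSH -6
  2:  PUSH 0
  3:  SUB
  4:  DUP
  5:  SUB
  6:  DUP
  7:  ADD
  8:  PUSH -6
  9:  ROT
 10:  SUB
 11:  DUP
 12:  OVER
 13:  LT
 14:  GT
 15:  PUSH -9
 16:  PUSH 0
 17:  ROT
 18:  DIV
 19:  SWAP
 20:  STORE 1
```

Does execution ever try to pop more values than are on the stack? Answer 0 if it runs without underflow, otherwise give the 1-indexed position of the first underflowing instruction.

PUSH -6 : -6
PUSH 0  : -6 0
SUB     : -6
DUP     : -6 -6
SUB     : 0
DUP     : 0 0
ADD     : 0
PUSH -6 : 0 -6
ROT  — needs 3 operands, stack has 2 → underflow

9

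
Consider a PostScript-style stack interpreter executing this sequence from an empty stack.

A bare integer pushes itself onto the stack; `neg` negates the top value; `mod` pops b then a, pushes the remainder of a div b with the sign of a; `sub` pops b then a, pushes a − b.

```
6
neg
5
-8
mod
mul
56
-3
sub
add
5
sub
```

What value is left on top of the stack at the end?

6    6
neg  -6
5    -6 5
-8   -6 5 -8
mod  -6 5
mul  -30
56   -30 56
-3   -30 56 -3
sub  -30 59
add  29
5    29 5
sub  24

24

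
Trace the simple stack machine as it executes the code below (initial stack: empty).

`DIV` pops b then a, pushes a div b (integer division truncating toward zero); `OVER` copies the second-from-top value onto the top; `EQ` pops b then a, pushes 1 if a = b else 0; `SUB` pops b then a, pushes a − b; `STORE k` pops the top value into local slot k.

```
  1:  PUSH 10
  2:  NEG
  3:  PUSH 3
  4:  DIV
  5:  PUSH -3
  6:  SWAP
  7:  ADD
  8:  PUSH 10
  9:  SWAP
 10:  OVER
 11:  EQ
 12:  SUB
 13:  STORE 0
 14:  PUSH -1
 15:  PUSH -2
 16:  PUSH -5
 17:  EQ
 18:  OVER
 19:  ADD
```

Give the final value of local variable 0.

10

PUSH 10 : [10]
NEG     : [-10]
PUSH 3  : [-10, 3]
DIV     : [-3]
PUSH -3 : [-3, -3]
SWAP    : [-3, -3]
ADD     : [-6]
PUSH 10 : [-6, 10]
SWAP    : [10, -6]
OVER    : [10, -6, 10]
EQ      : [10, 0]
SUB     : [10]
STORE 0 : []
PUSH -1 : [-1]
PUSH -2 : [-1, -2]
PUSH -5 : [-1, -2, -5]
EQ      : [-1, 0]
OVER    : [-1, 0, -1]
ADD     : [-1, -1]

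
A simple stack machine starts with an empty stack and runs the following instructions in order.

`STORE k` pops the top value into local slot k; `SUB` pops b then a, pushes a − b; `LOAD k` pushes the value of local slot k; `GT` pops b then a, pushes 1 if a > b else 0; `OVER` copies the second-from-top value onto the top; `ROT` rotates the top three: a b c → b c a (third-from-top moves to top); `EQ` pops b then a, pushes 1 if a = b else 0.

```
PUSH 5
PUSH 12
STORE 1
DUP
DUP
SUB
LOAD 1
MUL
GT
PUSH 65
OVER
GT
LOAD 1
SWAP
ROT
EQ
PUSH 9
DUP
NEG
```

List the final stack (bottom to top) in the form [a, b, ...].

[12, 1, 9, -9]

PUSH 5   [5]
PUSH 12  [5, 12]
STORE 1  [5]
DUP      [5, 5]
DUP      [5, 5, 5]
SUB      [5, 0]
LOAD 1   [5, 0, 12]
MUL      [5, 0]
GT       [1]
PUSH 65  [1, 65]
OVER     [1, 65, 1]
GT       [1, 1]
LOAD 1   [1, 1, 12]
SWAP     [1, 12, 1]
ROT      [12, 1, 1]
EQ       [12, 1]
PUSH 9   [12, 1, 9]
DUP      [12, 1, 9, 9]
NEG      [12, 1, 9, -9]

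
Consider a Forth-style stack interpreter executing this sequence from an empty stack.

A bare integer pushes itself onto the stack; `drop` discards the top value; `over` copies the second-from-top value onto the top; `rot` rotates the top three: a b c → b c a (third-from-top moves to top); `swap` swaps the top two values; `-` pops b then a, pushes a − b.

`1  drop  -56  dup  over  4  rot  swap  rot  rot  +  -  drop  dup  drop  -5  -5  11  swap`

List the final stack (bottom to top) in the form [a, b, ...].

1    → 1
drop → (empty)
-56  → -56
dup  → -56 -56
over → -56 -56 -56
4    → -56 -56 -56 4
rot  → -56 -56 4 -56
swap → -56 -56 -56 4
rot  → -56 -56 4 -56
rot  → -56 4 -56 -56
+    → -56 4 -112
-    → -56 116
drop → -56
dup  → -56 -56
drop → -56
-5   → -56 -5
-5   → -56 -5 -5
11   → -56 -5 -5 11
swap → -56 -5 11 -5

[-56, -5, 11, -5]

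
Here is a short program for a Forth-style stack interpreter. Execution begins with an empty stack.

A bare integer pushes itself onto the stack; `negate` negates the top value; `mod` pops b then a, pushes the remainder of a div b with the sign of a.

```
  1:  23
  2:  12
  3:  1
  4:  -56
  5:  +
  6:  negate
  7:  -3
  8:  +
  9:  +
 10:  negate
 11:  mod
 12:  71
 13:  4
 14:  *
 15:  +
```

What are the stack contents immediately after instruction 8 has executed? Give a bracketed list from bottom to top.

[23, 12, 52]

23     -> [23]
12     -> [23, 12]
1      -> [23, 12, 1]
-56    -> [23, 12, 1, -56]
+      -> [23, 12, -55]
negate -> [23, 12, 55]
-3     -> [23, 12, 55, -3]
+      -> [23, 12, 52]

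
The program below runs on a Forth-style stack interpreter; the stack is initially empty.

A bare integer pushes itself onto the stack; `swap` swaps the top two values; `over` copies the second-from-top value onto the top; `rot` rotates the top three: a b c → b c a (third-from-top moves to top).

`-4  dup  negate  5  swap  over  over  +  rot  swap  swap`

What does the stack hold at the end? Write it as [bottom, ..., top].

[-4, 4, 9, 5]

-4     -> -4
dup    -> -4 -4
negate -> -4 4
5      -> -4 4 5
swap   -> -4 5 4
over   -> -4 5 4 5
over   -> -4 5 4 5 4
+      -> -4 5 4 9
rot    -> -4 4 9 5
swap   -> -4 4 5 9
swap   -> -4 4 9 5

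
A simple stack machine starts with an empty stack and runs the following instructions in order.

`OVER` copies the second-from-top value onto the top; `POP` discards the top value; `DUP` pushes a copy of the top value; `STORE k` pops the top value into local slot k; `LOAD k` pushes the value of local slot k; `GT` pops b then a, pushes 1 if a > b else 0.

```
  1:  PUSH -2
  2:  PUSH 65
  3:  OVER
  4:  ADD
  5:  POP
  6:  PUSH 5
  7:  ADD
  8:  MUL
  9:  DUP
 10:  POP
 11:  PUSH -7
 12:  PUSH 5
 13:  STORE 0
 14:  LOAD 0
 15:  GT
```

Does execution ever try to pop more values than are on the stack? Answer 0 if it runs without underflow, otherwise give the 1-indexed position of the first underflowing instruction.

PUSH -2 → -2
PUSH 65 → -2 65
OVER    → -2 65 -2
ADD     → -2 63
POP     → -2
PUSH 5  → -2 5
ADD     → 3
MUL  — needs 2 operands, stack has 1 → underflow

8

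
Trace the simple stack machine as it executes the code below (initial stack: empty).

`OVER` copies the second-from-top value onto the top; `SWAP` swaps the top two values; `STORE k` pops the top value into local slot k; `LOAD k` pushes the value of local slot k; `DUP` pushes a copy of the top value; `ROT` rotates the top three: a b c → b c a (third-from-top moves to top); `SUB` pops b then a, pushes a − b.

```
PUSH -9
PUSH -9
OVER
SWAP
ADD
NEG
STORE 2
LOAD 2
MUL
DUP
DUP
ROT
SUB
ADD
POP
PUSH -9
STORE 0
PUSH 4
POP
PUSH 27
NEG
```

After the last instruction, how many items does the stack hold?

PUSH -9 → -9
PUSH -9 → -9 -9
OVER    → -9 -9 -9
SWAP    → -9 -9 -9
ADD     → -9 -18
NEG     → -9 18
STORE 2 → -9
LOAD 2  → -9 18
MUL     → -162
DUP     → -162 -162
DUP     → -162 -162 -162
ROT     → -162 -162 -162
SUB     → -162 0
ADD     → -162
POP     → (empty)
PUSH -9 → -9
STORE 0 → (empty)
PUSH 4  → 4
POP     → (empty)
PUSH 27 → 27
NEG     → -27

1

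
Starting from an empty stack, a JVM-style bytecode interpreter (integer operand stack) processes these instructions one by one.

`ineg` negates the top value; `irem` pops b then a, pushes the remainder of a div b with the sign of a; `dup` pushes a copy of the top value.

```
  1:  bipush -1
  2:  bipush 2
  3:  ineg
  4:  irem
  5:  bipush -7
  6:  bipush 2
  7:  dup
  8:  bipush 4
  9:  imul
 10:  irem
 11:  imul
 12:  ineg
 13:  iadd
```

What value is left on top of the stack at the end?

13

bipush -1  [-1]
bipush 2   [-1, 2]
ineg       [-1, -2]
irem       [-1]
bipush -7  [-1, -7]
bipush 2   [-1, -7, 2]
dup        [-1, -7, 2, 2]
bipush 4   [-1, -7, 2, 2, 4]
imul       [-1, -7, 2, 8]
irem       [-1, -7, 2]
imul       [-1, -14]
ineg       [-1, 14]
iadd       [13]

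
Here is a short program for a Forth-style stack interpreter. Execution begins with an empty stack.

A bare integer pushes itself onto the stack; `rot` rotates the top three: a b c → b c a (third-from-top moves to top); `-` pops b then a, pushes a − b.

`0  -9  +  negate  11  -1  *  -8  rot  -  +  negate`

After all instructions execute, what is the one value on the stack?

28

0      → 0
-9     → 0 -9
+      → -9
negate → 9
11     → 9 11
-1     → 9 11 -1
*      → 9 -11
-8     → 9 -11 -8
rot    → -11 -8 9
-      → -11 -17
+      → -28
negate → 28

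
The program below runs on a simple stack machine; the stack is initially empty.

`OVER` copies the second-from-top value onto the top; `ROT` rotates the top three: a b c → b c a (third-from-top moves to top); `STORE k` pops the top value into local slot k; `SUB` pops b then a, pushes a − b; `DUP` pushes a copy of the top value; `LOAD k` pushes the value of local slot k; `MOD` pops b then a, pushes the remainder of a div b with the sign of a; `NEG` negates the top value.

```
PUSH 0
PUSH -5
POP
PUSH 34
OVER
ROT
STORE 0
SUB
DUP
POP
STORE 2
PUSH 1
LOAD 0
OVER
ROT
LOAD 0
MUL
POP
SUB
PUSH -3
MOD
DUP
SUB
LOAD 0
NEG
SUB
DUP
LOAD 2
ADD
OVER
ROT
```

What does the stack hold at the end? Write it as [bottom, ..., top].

[34, 0, 0]

PUSH 0  → 0
PUSH -5 → 0 -5
POP     → 0
PUSH 34 → 0 34
OVER    → 0 34 0
ROT     → 34 0 0
STORE 0 → 34 0
SUB     → 34
DUP     → 34 34
POP     → 34
STORE 2 → (empty)
PUSH 1  → 1
LOAD 0  → 1 0
OVER    → 1 0 1
ROT     → 0 1 1
LOAD 0  → 0 1 1 0
MUL     → 0 1 0
POP     → 0 1
SUB     → -1
PUSH -3 → -1 -3
MOD     → -1
DUP     → -1 -1
SUB     → 0
LOAD 0  → 0 0
NEG     → 0 0
SUB     → 0
DUP     → 0 0
LOAD 2  → 0 0 34
ADD     → 0 34
OVER    → 0 34 0
ROT     → 34 0 0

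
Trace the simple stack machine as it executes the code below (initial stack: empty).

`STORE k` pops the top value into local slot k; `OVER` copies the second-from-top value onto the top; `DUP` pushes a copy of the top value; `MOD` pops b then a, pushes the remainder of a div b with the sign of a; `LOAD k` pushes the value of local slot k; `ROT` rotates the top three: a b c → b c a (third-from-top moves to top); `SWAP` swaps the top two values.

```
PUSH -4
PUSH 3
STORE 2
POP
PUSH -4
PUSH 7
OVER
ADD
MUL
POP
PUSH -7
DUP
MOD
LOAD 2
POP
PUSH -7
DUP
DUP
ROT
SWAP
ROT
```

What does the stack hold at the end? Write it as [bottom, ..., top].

PUSH -4 → -4
PUSH 3  → -4 3
STORE 2 → -4
POP     → (empty)
PUSH -4 → -4
PUSH 7  → -4 7
OVER    → -4 7 -4
ADD     → -4 3
MUL     → -12
POP     → (empty)
PUSH -7 → -7
DUP     → -7 -7
MOD     → 0
LOAD 2  → 0 3
POP     → 0
PUSH -7 → 0 -7
DUP     → 0 -7 -7
DUP     → 0 -7 -7 -7
ROT     → 0 -7 -7 -7
SWAP    → 0 -7 -7 -7
ROT     → 0 -7 -7 -7

[0, -7, -7, -7]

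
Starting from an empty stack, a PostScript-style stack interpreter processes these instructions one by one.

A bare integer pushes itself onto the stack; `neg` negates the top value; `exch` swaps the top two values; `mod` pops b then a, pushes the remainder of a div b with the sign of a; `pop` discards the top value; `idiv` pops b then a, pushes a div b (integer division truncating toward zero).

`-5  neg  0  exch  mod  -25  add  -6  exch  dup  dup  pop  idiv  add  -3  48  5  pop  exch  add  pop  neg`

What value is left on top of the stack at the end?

5

-5   → -5
neg  → 5
0    → 5 0
exch → 0 5
mod  → 0
-25  → 0 -25
add  → -25
-6   → -25 -6
exch → -6 -25
dup  → -6 -25 -25
dup  → -6 -25 -25 -25
pop  → -6 -25 -25
idiv → -6 1
add  → -5
-3   → -5 -3
48   → -5 -3 48
5    → -5 -3 48 5
pop  → -5 -3 48
exch → -5 48 -3
add  → -5 45
pop  → -5
neg  → 5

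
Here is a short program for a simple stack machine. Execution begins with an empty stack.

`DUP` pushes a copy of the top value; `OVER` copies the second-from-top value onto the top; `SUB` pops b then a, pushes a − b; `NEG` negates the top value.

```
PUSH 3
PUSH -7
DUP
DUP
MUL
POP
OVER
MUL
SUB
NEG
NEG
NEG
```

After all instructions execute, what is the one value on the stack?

PUSH 3  : 3
PUSH -7 : 3 -7
DUP     : 3 -7 -7
DUP     : 3 -7 -7 -7
MUL     : 3 -7 49
POP     : 3 -7
OVER    : 3 -7 3
MUL     : 3 -21
SUB     : 24
NEG     : -24
NEG     : 24
NEG     : -24

-24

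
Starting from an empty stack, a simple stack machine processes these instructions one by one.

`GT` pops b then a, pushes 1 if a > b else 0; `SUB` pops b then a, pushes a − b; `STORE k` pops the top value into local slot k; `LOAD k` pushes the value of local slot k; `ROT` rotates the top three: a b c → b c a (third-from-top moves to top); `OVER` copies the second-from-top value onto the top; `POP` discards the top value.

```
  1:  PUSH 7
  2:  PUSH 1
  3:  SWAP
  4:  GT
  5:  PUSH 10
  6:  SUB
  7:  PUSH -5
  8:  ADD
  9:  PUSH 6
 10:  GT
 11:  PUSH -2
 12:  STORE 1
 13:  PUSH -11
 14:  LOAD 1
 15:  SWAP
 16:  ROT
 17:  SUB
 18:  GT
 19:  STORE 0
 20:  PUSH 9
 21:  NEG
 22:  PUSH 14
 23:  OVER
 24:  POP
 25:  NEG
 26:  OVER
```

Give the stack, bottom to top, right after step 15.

PUSH 7   -> 7
PUSH 1   -> 7 1
SWAP     -> 1 7
GT       -> 0
PUSH 10  -> 0 10
SUB      -> -10
PUSH -5  -> -10 -5
ADD      -> -15
PUSH 6   -> -15 6
GT       -> 0
PUSH -2  -> 0 -2
STORE 1  -> 0
PUSH -11 -> 0 -11
LOAD 1   -> 0 -11 -2
SWAP     -> 0 -2 -11

[0, -2, -11]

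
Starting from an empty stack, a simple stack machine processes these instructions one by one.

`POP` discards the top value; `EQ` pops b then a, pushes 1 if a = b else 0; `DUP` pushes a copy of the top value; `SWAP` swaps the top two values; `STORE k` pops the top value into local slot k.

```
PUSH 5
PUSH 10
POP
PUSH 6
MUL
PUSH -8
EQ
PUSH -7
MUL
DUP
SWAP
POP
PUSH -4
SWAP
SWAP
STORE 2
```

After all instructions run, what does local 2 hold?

PUSH 5  → 5
PUSH 10 → 5 10
POP     → 5
PUSH 6  → 5 6
MUL     → 30
PUSH -8 → 30 -8
EQ      → 0
PUSH -7 → 0 -7
MUL     → 0
DUP     → 0 0
SWAP    → 0 0
POP     → 0
PUSH -4 → 0 -4
SWAP    → -4 0
SWAP    → 0 -4
STORE 2 → 0

-4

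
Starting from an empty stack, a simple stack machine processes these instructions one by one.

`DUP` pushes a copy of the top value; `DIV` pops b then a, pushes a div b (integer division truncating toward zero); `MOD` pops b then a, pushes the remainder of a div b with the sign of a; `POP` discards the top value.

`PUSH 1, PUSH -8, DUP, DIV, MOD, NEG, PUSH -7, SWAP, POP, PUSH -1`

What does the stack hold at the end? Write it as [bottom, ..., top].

PUSH 1   [1]
PUSH -8  [1, -8]
DUP      [1, -8, -8]
DIV      [1, 1]
MOD      [0]
NEG      [0]
PUSH -7  [0, -7]
SWAP     [-7, 0]
POP      [-7]
PUSH -1  [-7, -1]

[-7, -1]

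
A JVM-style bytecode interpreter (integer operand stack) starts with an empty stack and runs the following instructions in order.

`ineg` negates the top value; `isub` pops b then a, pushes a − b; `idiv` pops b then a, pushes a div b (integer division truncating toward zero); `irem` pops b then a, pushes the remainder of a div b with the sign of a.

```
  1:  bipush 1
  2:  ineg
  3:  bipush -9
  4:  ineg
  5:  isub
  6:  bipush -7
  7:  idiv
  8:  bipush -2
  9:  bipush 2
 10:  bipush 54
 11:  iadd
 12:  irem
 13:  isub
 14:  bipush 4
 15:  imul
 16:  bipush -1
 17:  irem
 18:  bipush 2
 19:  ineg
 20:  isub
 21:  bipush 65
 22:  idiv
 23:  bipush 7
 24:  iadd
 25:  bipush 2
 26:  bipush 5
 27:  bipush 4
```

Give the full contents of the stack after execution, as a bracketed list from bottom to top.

[7, 2, 5, 4]

bipush 1  → [1]
ineg      → [-1]
bipush -9 → [-1, -9]
ineg      → [-1, 9]
isub      → [-10]
bipush -7 → [-10, -7]
idiv      → [1]
bipush -2 → [1, -2]
bipush 2  → [1, -2, 2]
bipush 54 → [1, -2, 2, 54]
iadd      → [1, -2, 56]
irem      → [1, -2]
isub      → [3]
bipush 4  → [3, 4]
imul      → [12]
bipush -1 → [12, -1]
irem      → [0]
bipush 2  → [0, 2]
ineg      → [0, -2]
isub      → [2]
bipush 65 → [2, 65]
idiv      → [0]
bipush 7  → [0, 7]
iadd      → [7]
bipush 2  → [7, 2]
bipush 5  → [7, 2, 5]
bipush 4  → [7, 2, 5, 4]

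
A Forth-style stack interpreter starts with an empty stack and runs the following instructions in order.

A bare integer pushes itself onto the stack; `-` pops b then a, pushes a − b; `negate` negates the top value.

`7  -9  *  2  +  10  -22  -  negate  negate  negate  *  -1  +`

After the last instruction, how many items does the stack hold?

1

7      → 7
-9     → 7 -9
*      → -63
2      → -63 2
+      → -61
10     → -61 10
-22    → -61 10 -22
-      → -61 32
negate → -61 -32
negate → -61 32
negate → -61 -32
*      → 1952
-1     → 1952 -1
+      → 1951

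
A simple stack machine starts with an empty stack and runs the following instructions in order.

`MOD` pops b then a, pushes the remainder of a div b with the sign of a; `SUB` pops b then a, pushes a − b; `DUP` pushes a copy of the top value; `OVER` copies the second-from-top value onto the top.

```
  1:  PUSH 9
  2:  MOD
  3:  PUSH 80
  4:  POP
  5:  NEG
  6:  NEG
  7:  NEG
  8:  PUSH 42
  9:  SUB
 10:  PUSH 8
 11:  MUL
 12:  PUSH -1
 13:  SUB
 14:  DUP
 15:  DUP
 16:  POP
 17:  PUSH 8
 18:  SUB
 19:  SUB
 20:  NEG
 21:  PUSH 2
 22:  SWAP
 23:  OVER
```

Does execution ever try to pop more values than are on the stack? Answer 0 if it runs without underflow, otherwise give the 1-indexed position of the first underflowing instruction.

2

PUSH 9 -> [9]
MOD  — needs 2 operands, stack has 1 → underflow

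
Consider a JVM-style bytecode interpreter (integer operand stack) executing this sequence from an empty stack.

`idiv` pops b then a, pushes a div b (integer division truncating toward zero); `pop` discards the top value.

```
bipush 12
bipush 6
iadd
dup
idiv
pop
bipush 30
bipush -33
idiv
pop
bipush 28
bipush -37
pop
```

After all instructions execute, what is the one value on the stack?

bipush 12   [12]
bipush 6    [12, 6]
iadd        [18]
dup         [18, 18]
idiv        [1]
pop         []
bipush 30   [30]
bipush -33  [30, -33]
idiv        [0]
pop         []
bipush 28   [28]
bipush -37  [28, -37]
pop         [28]

28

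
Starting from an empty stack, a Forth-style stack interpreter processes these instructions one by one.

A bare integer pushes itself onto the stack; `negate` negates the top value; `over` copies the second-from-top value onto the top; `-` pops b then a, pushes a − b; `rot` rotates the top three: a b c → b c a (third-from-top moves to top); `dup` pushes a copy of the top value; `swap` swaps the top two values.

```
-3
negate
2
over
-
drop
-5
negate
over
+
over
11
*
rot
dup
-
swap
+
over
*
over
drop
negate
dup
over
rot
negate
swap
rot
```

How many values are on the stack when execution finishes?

-3     → [-3]
negate → [3]
2      → [3, 2]
over   → [3, 2, 3]
-      → [3, -1]
drop   → [3]
-5     → [3, -5]
negate → [3, 5]
over   → [3, 5, 3]
+      → [3, 8]
over   → [3, 8, 3]
11     → [3, 8, 3, 11]
*      → [3, 8, 33]
rot    → [8, 33, 3]
dup    → [8, 33, 3, 3]
-      → [8, 33, 0]
swap   → [8, 0, 33]
+      → [8, 33]
over   → [8, 33, 8]
*      → [8, 264]
over   → [8, 264, 8]
drop   → [8, 264]
negate → [8, -264]
dup    → [8, -264, -264]
over   → [8, -264, -264, -264]
rot    → [8, -264, -264, -264]
negate → [8, -264, -264, 264]
swap   → [8, -264, 264, -264]
rot    → [8, 264, -264, -264]

4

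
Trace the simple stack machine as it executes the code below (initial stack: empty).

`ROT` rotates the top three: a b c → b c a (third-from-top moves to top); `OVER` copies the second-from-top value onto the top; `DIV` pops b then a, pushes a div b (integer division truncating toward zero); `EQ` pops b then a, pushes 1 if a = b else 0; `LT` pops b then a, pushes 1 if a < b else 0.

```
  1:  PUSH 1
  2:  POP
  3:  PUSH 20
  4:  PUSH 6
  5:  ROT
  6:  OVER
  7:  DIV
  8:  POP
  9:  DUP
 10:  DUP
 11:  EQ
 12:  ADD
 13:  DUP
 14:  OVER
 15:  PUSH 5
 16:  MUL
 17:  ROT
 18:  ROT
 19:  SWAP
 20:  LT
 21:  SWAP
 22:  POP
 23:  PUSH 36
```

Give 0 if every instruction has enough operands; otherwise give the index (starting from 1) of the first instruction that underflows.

PUSH 1   1
POP      (empty)
PUSH 20  20
PUSH 6   20 6
ROT  — needs 3 operands, stack has 2 → underflow

5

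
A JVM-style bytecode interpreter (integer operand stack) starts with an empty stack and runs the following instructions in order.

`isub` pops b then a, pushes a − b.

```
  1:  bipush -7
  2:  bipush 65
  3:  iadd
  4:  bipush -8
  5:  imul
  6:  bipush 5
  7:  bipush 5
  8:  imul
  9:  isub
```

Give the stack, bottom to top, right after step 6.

bipush -7 → -7
bipush 65 → -7 65
iadd      → 58
bipush -8 → 58 -8
imul      → -464
bipush 5  → -464 5

[-464, 5]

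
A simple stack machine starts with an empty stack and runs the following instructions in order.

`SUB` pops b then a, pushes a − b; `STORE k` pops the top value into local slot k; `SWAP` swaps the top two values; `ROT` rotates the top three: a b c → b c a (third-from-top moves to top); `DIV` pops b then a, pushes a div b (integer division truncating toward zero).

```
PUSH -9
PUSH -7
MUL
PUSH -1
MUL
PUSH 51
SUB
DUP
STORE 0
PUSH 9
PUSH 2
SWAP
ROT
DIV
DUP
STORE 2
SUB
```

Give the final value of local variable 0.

PUSH -9 : [-9]
PUSH -7 : [-9, -7]
MUL     : [63]
PUSH -1 : [63, -1]
MUL     : [-63]
PUSH 51 : [-63, 51]
SUB     : [-114]
DUP     : [-114, -114]
STORE 0 : [-114]
PUSH 9  : [-114, 9]
PUSH 2  : [-114, 9, 2]
SWAP    : [-114, 2, 9]
ROT     : [2, 9, -114]
DIV     : [2, 0]
DUP     : [2, 0, 0]
STORE 2 : [2, 0]
SUB     : [2]

-114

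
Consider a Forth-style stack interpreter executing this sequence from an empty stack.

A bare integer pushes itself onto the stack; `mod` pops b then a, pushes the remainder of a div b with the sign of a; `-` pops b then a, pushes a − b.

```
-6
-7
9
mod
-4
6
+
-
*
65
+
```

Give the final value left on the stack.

119

-6  → [-6]
-7  → [-6, -7]
9   → [-6, -7, 9]
mod → [-6, -7]
-4  → [-6, -7, -4]
6   → [-6, -7, -4, 6]
+   → [-6, -7, 2]
-   → [-6, -9]
*   → [54]
65  → [54, 65]
+   → [119]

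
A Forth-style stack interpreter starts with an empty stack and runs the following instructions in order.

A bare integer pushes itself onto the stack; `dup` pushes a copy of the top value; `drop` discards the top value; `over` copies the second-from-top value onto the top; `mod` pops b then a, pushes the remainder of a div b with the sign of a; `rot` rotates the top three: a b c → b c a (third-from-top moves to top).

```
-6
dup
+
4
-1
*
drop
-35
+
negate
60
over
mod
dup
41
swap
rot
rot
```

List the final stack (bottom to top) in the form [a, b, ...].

-6     → [-6]
dup    → [-6, -6]
+      → [-12]
4      → [-12, 4]
-1     → [-12, 4, -1]
*      → [-12, -4]
drop   → [-12]
-35    → [-12, -35]
+      → [-47]
negate → [47]
60     → [47, 60]
over   → [47, 60, 47]
mod    → [47, 13]
dup    → [47, 13, 13]
41     → [47, 13, 13, 41]
swap   → [47, 13, 41, 13]
rot    → [47, 41, 13, 13]
rot    → [47, 13, 13, 41]

[47, 13, 13, 41]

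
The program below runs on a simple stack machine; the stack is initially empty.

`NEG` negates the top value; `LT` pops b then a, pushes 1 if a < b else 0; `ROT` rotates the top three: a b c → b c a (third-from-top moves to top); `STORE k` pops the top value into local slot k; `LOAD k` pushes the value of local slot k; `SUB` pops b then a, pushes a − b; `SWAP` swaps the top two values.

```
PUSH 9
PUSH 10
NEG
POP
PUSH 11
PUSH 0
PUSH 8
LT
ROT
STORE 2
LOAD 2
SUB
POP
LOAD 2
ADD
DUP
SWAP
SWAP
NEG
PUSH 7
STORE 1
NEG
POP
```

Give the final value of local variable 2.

9

PUSH 9   9
PUSH 10  9 10
NEG      9 -10
POP      9
PUSH 11  9 11
PUSH 0   9 11 0
PUSH 8   9 11 0 8
LT       9 11 1
ROT      11 1 9
STORE 2  11 1
LOAD 2   11 1 9
SUB      11 -8
POP      11
LOAD 2   11 9
ADD      20
DUP      20 20
SWAP     20 20
SWAP     20 20
NEG      20 -20
PUSH 7   20 -20 7
STORE 1  20 -20
NEG      20 20
POP      20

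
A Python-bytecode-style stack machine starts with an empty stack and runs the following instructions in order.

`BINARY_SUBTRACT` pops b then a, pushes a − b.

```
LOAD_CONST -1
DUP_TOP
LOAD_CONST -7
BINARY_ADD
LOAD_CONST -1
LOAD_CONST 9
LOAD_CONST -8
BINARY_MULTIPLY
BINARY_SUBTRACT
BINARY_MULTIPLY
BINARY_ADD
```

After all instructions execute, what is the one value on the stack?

LOAD_CONST -1   -> [-1]
DUP_TOP         -> [-1, -1]
LOAD_CONST -7   -> [-1, -1, -7]
BINARY_ADD      -> [-1, -8]
LOAD_CONST -1   -> [-1, -8, -1]
LOAD_CONST 9    -> [-1, -8, -1, 9]
LOAD_CONST -8   -> [-1, -8, -1, 9, -8]
BINARY_MULTIPLY -> [-1, -8, -1, -72]
BINARY_SUBTRACT -> [-1, -8, 71]
BINARY_MULTIPLY -> [-1, -568]
BINARY_ADD      -> [-569]

-569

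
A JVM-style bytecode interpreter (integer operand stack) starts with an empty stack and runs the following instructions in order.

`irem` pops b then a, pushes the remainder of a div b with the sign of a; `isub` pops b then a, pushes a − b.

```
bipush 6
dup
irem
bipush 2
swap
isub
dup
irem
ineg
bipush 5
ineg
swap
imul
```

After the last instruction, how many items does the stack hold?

bipush 6 -> [6]
dup      -> [6, 6]
irem     -> [0]
bipush 2 -> [0, 2]
swap     -> [2, 0]
isub     -> [2]
dup      -> [2, 2]
irem     -> [0]
ineg     -> [0]
bipush 5 -> [0, 5]
ineg     -> [0, -5]
swap     -> [-5, 0]
imul     -> [0]

1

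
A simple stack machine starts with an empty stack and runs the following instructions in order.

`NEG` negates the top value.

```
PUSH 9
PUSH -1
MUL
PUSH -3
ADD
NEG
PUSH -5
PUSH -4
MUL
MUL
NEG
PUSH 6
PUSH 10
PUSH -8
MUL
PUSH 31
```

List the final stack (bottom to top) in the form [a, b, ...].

PUSH 9  -> [9]
PUSH -1 -> [9, -1]
MUL     -> [-9]
PUSH -3 -> [-9, -3]
ADD     -> [-12]
NEG     -> [12]
PUSH -5 -> [12, -5]
PUSH -4 -> [12, -5, -4]
MUL     -> [12, 20]
MUL     -> [240]
NEG     -> [-240]
PUSH 6  -> [-240, 6]
PUSH 10 -> [-240, 6, 10]
PUSH -8 -> [-240, 6, 10, -8]
MUL     -> [-240, 6, -80]
PUSH 31 -> [-240, 6, -80, 31]

[-240, 6, -80, 31]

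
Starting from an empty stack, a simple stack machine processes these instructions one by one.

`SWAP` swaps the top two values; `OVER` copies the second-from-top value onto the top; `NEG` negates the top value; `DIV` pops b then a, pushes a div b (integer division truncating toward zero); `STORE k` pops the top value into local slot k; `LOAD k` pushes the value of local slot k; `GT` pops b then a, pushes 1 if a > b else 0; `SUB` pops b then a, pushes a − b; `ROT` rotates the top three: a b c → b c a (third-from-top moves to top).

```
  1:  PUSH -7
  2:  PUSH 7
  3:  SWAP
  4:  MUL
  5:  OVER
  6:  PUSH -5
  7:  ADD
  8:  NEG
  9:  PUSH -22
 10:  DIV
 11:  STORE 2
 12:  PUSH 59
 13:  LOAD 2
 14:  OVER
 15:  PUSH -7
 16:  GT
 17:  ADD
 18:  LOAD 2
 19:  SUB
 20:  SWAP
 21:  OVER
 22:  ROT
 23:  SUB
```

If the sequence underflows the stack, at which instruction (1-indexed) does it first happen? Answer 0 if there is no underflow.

PUSH -7 -> [-7]
PUSH 7  -> [-7, 7]
SWAP    -> [7, -7]
MUL     -> [-49]
OVER  — needs 2 operands, stack has 1 → underflow

5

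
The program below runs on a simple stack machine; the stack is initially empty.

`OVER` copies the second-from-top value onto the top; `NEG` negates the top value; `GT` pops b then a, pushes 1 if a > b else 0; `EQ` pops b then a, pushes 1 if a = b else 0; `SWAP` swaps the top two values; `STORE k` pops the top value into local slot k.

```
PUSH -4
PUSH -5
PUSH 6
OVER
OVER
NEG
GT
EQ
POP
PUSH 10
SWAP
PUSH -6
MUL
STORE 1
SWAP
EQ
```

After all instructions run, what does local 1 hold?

30

PUSH -4 → -4
PUSH -5 → -4 -5
PUSH 6  → -4 -5 6
OVER    → -4 -5 6 -5
OVER    → -4 -5 6 -5 6
NEG     → -4 -5 6 -5 -6
GT      → -4 -5 6 1
EQ      → -4 -5 0
POP     → -4 -5
PUSH 10 → -4 -5 10
SWAP    → -4 10 -5
PUSH -6 → -4 10 -5 -6
MUL     → -4 10 30
STORE 1 → -4 10
SWAP    → 10 -4
EQ      → 0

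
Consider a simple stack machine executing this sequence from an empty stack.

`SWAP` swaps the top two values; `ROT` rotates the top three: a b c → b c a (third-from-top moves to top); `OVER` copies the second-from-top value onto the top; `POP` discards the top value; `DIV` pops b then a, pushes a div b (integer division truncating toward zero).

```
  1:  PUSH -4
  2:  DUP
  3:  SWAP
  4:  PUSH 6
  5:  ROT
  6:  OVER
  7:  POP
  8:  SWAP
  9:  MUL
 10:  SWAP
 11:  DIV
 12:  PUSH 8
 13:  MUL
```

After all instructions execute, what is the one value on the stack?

PUSH -4 → -4
DUP     → -4 -4
SWAP    → -4 -4
PUSH 6  → -4 -4 6
ROT     → -4 6 -4
OVER    → -4 6 -4 6
POP     → -4 6 -4
SWAP    → -4 -4 6
MUL     → -4 -24
SWAP    → -24 -4
DIV     → 6
PUSH 8  → 6 8
MUL     → 48

48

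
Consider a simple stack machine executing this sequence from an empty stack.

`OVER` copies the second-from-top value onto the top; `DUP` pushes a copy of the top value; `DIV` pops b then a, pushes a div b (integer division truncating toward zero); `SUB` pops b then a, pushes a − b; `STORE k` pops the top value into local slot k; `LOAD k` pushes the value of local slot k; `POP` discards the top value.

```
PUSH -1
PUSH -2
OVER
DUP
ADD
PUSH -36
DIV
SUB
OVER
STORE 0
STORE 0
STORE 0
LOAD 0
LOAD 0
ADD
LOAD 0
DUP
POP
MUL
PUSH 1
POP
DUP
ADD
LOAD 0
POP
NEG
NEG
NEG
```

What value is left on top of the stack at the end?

-4

PUSH -1  → -1
PUSH -2  → -1 -2
OVER     → -1 -2 -1
DUP      → -1 -2 -1 -1
ADD      → -1 -2 -2
PUSH -36 → -1 -2 -2 -36
DIV      → -1 -2 0
SUB      → -1 -2
OVER     → -1 -2 -1
STORE 0  → -1 -2
STORE 0  → -1
STORE 0  → (empty)
LOAD 0   → -1
LOAD 0   → -1 -1
ADD      → -2
LOAD 0   → -2 -1
DUP      → -2 -1 -1
POP      → -2 -1
MUL      → 2
PUSH 1   → 2 1
POP      → 2
DUP      → 2 2
ADD      → 4
LOAD 0   → 4 -1
POP      → 4
NEG      → -4
NEG      → 4
NEG      → -4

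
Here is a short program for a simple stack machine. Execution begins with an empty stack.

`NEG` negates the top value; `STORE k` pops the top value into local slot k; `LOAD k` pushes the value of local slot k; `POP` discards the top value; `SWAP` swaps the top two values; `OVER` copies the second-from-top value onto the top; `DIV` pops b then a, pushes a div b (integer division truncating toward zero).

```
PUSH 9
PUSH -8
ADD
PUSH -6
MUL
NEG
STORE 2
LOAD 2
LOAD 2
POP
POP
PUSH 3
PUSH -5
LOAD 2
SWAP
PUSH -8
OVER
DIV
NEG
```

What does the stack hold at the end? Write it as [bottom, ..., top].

PUSH 9  → 9
PUSH -8 → 9 -8
ADD     → 1
PUSH -6 → 1 -6
MUL     → -6
NEG     → 6
STORE 2 → (empty)
LOAD 2  → 6
LOAD 2  → 6 6
POP     → 6
POP     → (empty)
PUSH 3  → 3
PUSH -5 → 3 -5
LOAD 2  → 3 -5 6
SWAP    → 3 6 -5
PUSH -8 → 3 6 -5 -8
OVER    → 3 6 -5 -8 -5
DIV     → 3 6 -5 1
NEG     → 3 6 -5 -1

[3, 6, -5, -1]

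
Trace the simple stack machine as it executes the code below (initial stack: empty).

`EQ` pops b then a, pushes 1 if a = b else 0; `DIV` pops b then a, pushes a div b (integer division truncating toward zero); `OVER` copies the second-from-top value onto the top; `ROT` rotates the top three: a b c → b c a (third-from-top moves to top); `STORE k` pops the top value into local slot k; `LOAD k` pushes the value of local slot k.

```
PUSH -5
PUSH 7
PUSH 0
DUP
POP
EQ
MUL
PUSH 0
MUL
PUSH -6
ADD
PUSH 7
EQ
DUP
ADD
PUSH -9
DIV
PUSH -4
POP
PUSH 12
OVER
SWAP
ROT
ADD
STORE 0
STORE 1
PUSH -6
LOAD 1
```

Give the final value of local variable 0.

PUSH -5 -> [-5]
PUSH 7  -> [-5, 7]
PUSH 0  -> [-5, 7, 0]
DUP     -> [-5, 7, 0, 0]
POP     -> [-5, 7, 0]
EQ      -> [-5, 0]
MUL     -> [0]
PUSH 0  -> [0, 0]
MUL     -> [0]
PUSH -6 -> [0, -6]
ADD     -> [-6]
PUSH 7  -> [-6, 7]
EQ      -> [0]
DUP     -> [0, 0]
ADD     -> [0]
PUSH -9 -> [0, -9]
DIV     -> [0]
PUSH -4 -> [0, -4]
POP     -> [0]
PUSH 12 -> [0, 12]
OVER    -> [0, 12, 0]
SWAP    -> [0, 0, 12]
ROT     -> [0, 12, 0]
ADD     -> [0, 12]
STORE 0 -> [0]
STORE 1 -> []
PUSH -6 -> [-6]
LOAD 1  -> [-6, 0]

12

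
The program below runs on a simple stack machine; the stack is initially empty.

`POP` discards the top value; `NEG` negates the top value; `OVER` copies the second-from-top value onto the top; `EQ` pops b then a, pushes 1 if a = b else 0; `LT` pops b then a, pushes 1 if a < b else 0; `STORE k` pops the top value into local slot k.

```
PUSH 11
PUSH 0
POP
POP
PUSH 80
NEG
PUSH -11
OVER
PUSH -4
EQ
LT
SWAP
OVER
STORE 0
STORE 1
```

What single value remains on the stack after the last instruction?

PUSH 11  : [11]
PUSH 0   : [11, 0]
POP      : [11]
POP      : []
PUSH 80  : [80]
NEG      : [-80]
PUSH -11 : [-80, -11]
OVER     : [-80, -11, -80]
PUSH -4  : [-80, -11, -80, -4]
EQ       : [-80, -11, 0]
LT       : [-80, 1]
SWAP     : [1, -80]
OVER     : [1, -80, 1]
STORE 0  : [1, -80]
STORE 1  : [1]

1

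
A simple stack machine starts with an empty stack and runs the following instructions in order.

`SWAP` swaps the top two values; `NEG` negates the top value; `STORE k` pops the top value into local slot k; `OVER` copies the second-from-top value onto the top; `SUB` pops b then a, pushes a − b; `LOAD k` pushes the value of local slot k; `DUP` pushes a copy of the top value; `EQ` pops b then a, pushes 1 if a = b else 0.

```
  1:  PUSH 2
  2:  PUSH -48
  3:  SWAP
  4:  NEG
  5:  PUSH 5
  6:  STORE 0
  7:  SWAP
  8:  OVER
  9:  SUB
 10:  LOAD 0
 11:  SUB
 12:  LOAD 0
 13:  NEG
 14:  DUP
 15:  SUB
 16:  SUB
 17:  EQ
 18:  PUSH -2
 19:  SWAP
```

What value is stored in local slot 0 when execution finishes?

PUSH 2    2
PUSH -48  2 -48
SWAP      -48 2
NEG       -48 -2
PUSH 5    -48 -2 5
STORE 0   -48 -2
SWAP      -2 -48
OVER      -2 -48 -2
SUB       -2 -46
LOAD 0    -2 -46 5
SUB       -2 -51
LOAD 0    -2 -51 5
NEG       -2 -51 -5
DUP       -2 -51 -5 -5
SUB       -2 -51 0
SUB       -2 -51
EQ        0
PUSH -2   0 -2
SWAP      -2 0

5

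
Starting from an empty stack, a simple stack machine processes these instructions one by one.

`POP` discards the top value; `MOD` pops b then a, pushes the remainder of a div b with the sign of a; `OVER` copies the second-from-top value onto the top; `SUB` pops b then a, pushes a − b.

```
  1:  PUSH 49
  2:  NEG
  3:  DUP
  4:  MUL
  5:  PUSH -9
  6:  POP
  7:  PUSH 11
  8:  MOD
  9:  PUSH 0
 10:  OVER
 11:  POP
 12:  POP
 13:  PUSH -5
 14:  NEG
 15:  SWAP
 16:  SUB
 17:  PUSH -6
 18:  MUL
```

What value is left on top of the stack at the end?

PUSH 49 -> [49]
NEG     -> [-49]
DUP     -> [-49, -49]
MUL     -> [2401]
PUSH -9 -> [2401, -9]
POP     -> [2401]
PUSH 11 -> [2401, 11]
MOD     -> [3]
PUSH 0  -> [3, 0]
OVER    -> [3, 0, 3]
POP     -> [3, 0]
POP     -> [3]
PUSH -5 -> [3, -5]
NEG     -> [3, 5]
SWAP    -> [5, 3]
SUB     -> [2]
PUSH -6 -> [2, -6]
MUL     -> [-12]

-12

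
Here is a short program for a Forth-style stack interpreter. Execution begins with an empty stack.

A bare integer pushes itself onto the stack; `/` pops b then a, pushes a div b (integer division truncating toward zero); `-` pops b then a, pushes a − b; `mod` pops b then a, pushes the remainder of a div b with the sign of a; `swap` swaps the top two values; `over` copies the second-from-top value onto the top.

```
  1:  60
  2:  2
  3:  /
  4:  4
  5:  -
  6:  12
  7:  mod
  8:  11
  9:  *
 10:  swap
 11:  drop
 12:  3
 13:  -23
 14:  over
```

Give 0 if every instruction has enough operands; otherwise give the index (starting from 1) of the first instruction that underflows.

10

60  → 60
2   → 60 2
/   → 30
4   → 30 4
-   → 26
12  → 26 12
mod → 2
11  → 2 11
*   → 22
swap  — needs 2 operands, stack has 1 → underflow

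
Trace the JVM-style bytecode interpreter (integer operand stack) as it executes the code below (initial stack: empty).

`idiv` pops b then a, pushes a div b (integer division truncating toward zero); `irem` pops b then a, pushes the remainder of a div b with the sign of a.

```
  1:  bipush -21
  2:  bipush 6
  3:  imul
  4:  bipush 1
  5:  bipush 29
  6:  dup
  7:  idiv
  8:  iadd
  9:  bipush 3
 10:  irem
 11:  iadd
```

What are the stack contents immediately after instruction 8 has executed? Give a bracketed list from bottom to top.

[-126, 2]

bipush -21 -> -21
bipush 6   -> -21 6
imul       -> -126
bipush 1   -> -126 1
bipush 29  -> -126 1 29
dup        -> -126 1 29 29
idiv       -> -126 1 1
iadd       -> -126 2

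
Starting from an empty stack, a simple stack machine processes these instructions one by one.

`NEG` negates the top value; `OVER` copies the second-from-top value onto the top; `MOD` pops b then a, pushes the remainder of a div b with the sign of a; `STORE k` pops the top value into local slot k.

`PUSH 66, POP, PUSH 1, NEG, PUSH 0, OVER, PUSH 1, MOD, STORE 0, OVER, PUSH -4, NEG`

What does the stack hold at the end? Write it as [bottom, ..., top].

PUSH 66 → 66
POP     → (empty)
PUSH 1  → 1
NEG     → -1
PUSH 0  → -1 0
OVER    → -1 0 -1
PUSH 1  → -1 0 -1 1
MOD     → -1 0 0
STORE 0 → -1 0
OVER    → -1 0 -1
PUSH -4 → -1 0 -1 -4
NEG     → -1 0 -1 4

[-1, 0, -1, 4]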